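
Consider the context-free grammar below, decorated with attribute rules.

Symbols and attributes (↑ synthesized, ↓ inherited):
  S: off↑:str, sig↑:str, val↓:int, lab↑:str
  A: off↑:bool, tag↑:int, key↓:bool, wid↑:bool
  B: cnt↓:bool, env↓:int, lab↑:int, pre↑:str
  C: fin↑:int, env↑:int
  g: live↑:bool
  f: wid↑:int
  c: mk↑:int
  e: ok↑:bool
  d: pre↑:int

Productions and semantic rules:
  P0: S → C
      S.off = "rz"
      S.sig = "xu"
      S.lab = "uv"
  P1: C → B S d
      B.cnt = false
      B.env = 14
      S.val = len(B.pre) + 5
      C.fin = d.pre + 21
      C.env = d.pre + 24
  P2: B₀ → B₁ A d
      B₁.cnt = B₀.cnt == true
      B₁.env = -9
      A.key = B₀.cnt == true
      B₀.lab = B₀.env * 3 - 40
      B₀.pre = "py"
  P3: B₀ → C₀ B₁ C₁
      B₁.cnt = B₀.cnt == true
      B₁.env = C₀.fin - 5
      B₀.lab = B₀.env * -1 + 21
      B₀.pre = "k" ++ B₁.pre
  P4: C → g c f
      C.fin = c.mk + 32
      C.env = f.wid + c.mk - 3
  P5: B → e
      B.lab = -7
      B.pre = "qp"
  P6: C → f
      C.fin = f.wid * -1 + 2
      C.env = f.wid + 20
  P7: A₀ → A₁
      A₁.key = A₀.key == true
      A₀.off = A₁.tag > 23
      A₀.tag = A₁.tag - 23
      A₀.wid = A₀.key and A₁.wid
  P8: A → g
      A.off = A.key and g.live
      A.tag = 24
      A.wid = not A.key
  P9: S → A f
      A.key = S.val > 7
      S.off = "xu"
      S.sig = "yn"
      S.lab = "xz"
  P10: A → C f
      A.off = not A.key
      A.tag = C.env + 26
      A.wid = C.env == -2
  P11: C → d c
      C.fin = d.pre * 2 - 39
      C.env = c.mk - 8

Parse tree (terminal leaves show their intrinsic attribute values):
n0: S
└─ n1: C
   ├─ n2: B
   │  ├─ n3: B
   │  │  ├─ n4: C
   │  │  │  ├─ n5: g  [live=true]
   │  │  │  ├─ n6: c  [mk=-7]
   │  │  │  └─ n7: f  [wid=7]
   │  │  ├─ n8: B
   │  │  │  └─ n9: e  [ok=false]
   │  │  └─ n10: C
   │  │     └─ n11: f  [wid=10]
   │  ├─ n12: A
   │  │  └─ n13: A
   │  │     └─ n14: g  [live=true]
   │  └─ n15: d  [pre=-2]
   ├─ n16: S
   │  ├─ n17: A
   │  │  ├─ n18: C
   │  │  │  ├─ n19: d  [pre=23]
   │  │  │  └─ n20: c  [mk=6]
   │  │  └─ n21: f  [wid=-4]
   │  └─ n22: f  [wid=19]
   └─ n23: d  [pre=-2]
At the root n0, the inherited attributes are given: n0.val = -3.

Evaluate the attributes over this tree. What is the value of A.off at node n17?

true

1. n0.val = -3  [given at root]
2. n2.cnt = false  [false]
3. n2.env = 14  [14]
4. n3.cnt = false  [B₀.cnt == true]
5. n3.env = -9  [-9]
6. n5.live = true  [terminal]
7. n6.mk = -7  [terminal]
8. n7.wid = 7  [terminal]
9. n4.fin = 25  [c.mk + 32]
10. n4.env = -3  [f.wid + c.mk - 3]
11. n8.cnt = false  [B₀.cnt == true]
12. n8.env = 20  [C₀.fin - 5]
13. n9.ok = false  [terminal]
14. n8.lab = -7  [-7]
15. n8.pre = "qp"  ["qp"]
16. n11.wid = 10  [terminal]
17. n10.fin = -8  [f.wid * -1 + 2]
18. n10.env = 30  [f.wid + 20]
19. n3.lab = 30  [B₀.env * -1 + 21]
20. n3.pre = "kqp"  ["k" ++ B₁.pre]
21. n12.key = false  [B₀.cnt == true]
22. n13.key = false  [A₀.key == true]
23. n14.live = true  [terminal]
24. n13.off = false  [A.key and g.live]
25. n13.tag = 24  [24]
26. n13.wid = true  [not A.key]
27. n12.off = true  [A₁.tag > 23]
28. n12.tag = 1  [A₁.tag - 23]
29. n12.wid = false  [A₀.key and A₁.wid]
30. n15.pre = -2  [terminal]
31. n2.lab = 2  [B₀.env * 3 - 40]
32. n2.pre = "py"  ["py"]
33. n16.val = 7  [len(B.pre) + 5]
34. n17.key = false  [S.val > 7]
35. n19.pre = 23  [terminal]
36. n20.mk = 6  [terminal]
37. n18.fin = 7  [d.pre * 2 - 39]
38. n18.env = -2  [c.mk - 8]
39. n21.wid = -4  [terminal]
40. n17.off = true  [not A.key]
41. n17.tag = 24  [C.env + 26]
42. n17.wid = true  [C.env == -2]
43. n22.wid = 19  [terminal]
44. n16.off = "xu"  ["xu"]
45. n16.sig = "yn"  ["yn"]
46. n16.lab = "xz"  ["xz"]
47. n23.pre = -2  [terminal]
48. n1.fin = 19  [d.pre + 21]
49. n1.env = 22  [d.pre + 24]
50. n0.off = "rz"  ["rz"]
51. n0.sig = "xu"  ["xu"]
52. n0.lab = "uv"  ["uv"]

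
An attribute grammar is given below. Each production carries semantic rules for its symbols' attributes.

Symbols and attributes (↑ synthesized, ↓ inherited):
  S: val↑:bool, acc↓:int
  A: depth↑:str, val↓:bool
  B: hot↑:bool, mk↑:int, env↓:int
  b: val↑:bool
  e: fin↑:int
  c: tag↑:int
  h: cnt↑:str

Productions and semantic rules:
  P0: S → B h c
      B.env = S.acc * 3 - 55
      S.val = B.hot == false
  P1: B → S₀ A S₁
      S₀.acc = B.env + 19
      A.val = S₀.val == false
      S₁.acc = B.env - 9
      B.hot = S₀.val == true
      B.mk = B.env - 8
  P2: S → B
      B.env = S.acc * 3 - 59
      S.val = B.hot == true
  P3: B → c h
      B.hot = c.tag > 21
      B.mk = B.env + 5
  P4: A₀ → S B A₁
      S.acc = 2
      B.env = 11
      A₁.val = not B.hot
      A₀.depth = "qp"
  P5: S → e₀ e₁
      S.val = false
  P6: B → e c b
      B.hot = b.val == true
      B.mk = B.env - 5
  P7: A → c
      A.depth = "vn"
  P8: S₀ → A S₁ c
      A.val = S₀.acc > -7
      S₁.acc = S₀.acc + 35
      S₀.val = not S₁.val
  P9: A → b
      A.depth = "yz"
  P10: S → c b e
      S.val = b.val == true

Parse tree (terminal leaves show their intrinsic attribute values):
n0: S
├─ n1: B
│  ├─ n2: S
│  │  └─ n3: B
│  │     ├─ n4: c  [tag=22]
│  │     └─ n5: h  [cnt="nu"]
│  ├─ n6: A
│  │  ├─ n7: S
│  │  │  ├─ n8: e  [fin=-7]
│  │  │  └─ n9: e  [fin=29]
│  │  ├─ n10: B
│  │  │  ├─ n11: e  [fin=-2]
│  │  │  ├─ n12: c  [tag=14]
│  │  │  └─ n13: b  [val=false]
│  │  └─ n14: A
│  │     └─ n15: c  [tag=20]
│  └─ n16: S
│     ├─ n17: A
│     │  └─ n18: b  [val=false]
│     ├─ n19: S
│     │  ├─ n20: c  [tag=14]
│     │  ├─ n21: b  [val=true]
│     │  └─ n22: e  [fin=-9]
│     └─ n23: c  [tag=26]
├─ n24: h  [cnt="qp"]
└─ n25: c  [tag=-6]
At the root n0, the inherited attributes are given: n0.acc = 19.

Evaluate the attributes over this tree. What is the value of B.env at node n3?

1. n0.acc = 19  [given at root]
2. n1.env = 2  [S.acc * 3 - 55]
3. n2.acc = 21  [B.env + 19]
4. n3.env = 4  [S.acc * 3 - 59]
5. n4.tag = 22  [terminal]
6. n5.cnt = "nu"  [terminal]
7. n3.hot = true  [c.tag > 21]
8. n3.mk = 9  [B.env + 5]
9. n2.val = true  [B.hot == true]
10. n6.val = false  [S₀.val == false]
11. n7.acc = 2  [2]
12. n8.fin = -7  [terminal]
13. n9.fin = 29  [terminal]
14. n7.val = false  [false]
15. n10.env = 11  [11]
16. n11.fin = -2  [terminal]
17. n12.tag = 14  [terminal]
18. n13.val = false  [terminal]
19. n10.hot = false  [b.val == true]
20. n10.mk = 6  [B.env - 5]
21. n14.val = true  [not B.hot]
22. n15.tag = 20  [terminal]
23. n14.depth = "vn"  ["vn"]
24. n6.depth = "qp"  ["qp"]
25. n16.acc = -7  [B.env - 9]
26. n17.val = false  [S₀.acc > -7]
27. n18.val = false  [terminal]
28. n17.depth = "yz"  ["yz"]
29. n19.acc = 28  [S₀.acc + 35]
30. n20.tag = 14  [terminal]
31. n21.val = true  [terminal]
32. n22.fin = -9  [terminal]
33. n19.val = true  [b.val == true]
34. n23.tag = 26  [terminal]
35. n16.val = false  [not S₁.val]
36. n1.hot = true  [S₀.val == true]
37. n1.mk = -6  [B.env - 8]
38. n24.cnt = "qp"  [terminal]
39. n25.tag = -6  [terminal]
40. n0.val = false  [B.hot == false]

4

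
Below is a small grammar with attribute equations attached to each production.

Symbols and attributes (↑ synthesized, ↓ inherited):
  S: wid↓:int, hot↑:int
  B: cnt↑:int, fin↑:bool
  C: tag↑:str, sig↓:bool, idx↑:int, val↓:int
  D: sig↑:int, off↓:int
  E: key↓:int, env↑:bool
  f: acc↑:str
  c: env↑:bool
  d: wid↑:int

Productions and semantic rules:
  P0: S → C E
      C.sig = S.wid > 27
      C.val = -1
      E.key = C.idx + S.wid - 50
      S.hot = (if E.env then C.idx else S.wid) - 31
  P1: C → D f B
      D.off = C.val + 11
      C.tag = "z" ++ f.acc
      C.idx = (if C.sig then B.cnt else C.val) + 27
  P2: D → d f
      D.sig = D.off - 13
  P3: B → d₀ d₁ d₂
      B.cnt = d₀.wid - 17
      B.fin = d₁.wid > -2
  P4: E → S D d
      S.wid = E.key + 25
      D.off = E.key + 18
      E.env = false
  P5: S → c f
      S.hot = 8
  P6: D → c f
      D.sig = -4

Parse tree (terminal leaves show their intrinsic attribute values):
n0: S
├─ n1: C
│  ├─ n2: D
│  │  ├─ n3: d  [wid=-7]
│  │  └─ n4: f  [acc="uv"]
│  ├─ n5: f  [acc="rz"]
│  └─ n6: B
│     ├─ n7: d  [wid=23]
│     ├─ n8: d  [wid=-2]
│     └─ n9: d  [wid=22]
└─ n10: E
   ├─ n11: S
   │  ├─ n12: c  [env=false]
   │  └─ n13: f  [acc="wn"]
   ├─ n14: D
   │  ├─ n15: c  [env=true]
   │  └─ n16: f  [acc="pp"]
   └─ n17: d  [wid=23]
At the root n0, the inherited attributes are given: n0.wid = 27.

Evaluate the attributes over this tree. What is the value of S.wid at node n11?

28

1. n0.wid = 27  [given at root]
2. n1.sig = false  [S.wid > 27]
3. n1.val = -1  [-1]
4. n2.off = 10  [C.val + 11]
5. n3.wid = -7  [terminal]
6. n4.acc = "uv"  [terminal]
7. n2.sig = -3  [D.off - 13]
8. n5.acc = "rz"  [terminal]
9. n7.wid = 23  [terminal]
10. n8.wid = -2  [terminal]
11. n9.wid = 22  [terminal]
12. n6.cnt = 6  [d₀.wid - 17]
13. n6.fin = false  [d₁.wid > -2]
14. n1.tag = "zrz"  ["z" ++ f.acc]
15. n1.idx = 26  [(if C.sig then B.cnt else C.val) + 27]
16. n10.key = 3  [C.idx + S.wid - 50]
17. n11.wid = 28  [E.key + 25]
18. n12.env = false  [terminal]
19. n13.acc = "wn"  [terminal]
20. n11.hot = 8  [8]
21. n14.off = 21  [E.key + 18]
22. n15.env = true  [terminal]
23. n16.acc = "pp"  [terminal]
24. n14.sig = -4  [-4]
25. n17.wid = 23  [terminal]
26. n10.env = false  [false]
27. n0.hot = -4  [(if E.env then C.idx else S.wid) - 31]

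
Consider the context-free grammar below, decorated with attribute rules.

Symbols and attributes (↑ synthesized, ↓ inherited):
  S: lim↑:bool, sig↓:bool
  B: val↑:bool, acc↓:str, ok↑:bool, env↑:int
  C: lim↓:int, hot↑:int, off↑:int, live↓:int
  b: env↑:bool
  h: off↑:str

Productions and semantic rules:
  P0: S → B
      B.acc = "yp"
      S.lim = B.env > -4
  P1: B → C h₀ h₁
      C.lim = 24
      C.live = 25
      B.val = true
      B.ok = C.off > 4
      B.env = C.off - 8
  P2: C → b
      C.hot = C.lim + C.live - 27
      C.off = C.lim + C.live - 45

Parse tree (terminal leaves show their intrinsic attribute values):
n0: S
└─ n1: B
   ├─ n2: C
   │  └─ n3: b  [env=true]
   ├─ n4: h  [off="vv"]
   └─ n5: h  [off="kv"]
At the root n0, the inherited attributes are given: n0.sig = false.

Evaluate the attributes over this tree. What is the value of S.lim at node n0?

false

1. n0.sig = false  [given at root]
2. n1.acc = "yp"  ["yp"]
3. n2.lim = 24  [24]
4. n2.live = 25  [25]
5. n3.env = true  [terminal]
6. n2.hot = 22  [C.lim + C.live - 27]
7. n2.off = 4  [C.lim + C.live - 45]
8. n4.off = "vv"  [terminal]
9. n5.off = "kv"  [terminal]
10. n1.val = true  [true]
11. n1.ok = false  [C.off > 4]
12. n1.env = -4  [C.off - 8]
13. n0.lim = false  [B.env > -4]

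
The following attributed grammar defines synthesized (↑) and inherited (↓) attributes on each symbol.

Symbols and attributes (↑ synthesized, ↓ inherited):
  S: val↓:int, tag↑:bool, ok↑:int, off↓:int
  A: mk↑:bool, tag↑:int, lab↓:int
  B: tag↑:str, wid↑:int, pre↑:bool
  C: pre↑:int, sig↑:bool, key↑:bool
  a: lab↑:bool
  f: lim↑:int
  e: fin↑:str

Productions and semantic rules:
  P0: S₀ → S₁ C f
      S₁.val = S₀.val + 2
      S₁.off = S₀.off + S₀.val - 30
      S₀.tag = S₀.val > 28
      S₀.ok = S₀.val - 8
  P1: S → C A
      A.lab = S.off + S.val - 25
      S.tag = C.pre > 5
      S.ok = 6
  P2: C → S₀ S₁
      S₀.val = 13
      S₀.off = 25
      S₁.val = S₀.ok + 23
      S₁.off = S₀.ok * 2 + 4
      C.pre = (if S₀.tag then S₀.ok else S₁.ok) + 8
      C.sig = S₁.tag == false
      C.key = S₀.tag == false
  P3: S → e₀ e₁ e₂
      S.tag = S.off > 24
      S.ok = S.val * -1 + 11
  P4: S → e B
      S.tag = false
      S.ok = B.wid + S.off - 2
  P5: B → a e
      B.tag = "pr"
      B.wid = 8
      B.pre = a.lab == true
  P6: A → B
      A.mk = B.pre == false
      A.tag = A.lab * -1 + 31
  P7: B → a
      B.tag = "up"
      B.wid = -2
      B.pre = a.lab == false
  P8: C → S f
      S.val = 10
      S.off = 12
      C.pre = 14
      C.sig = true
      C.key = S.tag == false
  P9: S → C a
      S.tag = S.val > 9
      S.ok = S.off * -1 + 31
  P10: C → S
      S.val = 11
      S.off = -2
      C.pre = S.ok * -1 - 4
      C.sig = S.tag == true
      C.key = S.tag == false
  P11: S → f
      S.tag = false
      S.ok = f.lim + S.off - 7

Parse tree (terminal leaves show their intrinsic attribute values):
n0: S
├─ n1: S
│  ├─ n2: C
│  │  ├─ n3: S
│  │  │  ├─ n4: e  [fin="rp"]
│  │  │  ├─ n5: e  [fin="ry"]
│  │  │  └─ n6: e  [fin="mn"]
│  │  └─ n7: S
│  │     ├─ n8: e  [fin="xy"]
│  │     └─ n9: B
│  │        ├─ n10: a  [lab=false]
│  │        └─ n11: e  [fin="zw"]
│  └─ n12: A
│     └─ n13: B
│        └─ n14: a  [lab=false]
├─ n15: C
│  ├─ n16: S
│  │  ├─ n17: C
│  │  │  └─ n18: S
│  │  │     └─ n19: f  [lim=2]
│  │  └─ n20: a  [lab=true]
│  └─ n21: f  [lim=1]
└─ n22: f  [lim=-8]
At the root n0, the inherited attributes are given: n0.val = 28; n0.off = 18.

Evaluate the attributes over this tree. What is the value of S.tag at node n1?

1. n0.val = 28  [given at root]
2. n0.off = 18  [given at root]
3. n1.val = 30  [S₀.val + 2]
4. n1.off = 16  [S₀.off + S₀.val - 30]
5. n3.val = 13  [13]
6. n3.off = 25  [25]
7. n4.fin = "rp"  [terminal]
8. n5.fin = "ry"  [terminal]
9. n6.fin = "mn"  [terminal]
10. n3.tag = true  [S.off > 24]
11. n3.ok = -2  [S.val * -1 + 11]
12. n7.val = 21  [S₀.ok + 23]
13. n7.off = 0  [S₀.ok * 2 + 4]
14. n8.fin = "xy"  [terminal]
15. n10.lab = false  [terminal]
16. n11.fin = "zw"  [terminal]
17. n9.tag = "pr"  ["pr"]
18. n9.wid = 8  [8]
19. n9.pre = false  [a.lab == true]
20. n7.tag = false  [false]
21. n7.ok = 6  [B.wid + S.off - 2]
22. n2.pre = 6  [(if S₀.tag then S₀.ok else S₁.ok) + 8]
23. n2.sig = true  [S₁.tag == false]
24. n2.key = false  [S₀.tag == false]
25. n12.lab = 21  [S.off + S.val - 25]
26. n14.lab = false  [terminal]
27. n13.tag = "up"  ["up"]
28. n13.wid = -2  [-2]
29. n13.pre = true  [a.lab == false]
30. n12.mk = false  [B.pre == false]
31. n12.tag = 10  [A.lab * -1 + 31]
32. n1.tag = true  [C.pre > 5]
33. n1.ok = 6  [6]
34. n16.val = 10  [10]
35. n16.off = 12  [12]
36. n18.val = 11  [11]
37. n18.off = -2  [-2]
38. n19.lim = 2  [terminal]
39. n18.tag = false  [false]
40. n18.ok = -7  [f.lim + S.off - 7]
41. n17.pre = 3  [S.ok * -1 - 4]
42. n17.sig = false  [S.tag == true]
43. n17.key = true  [S.tag == false]
44. n20.lab = true  [terminal]
45. n16.tag = true  [S.val > 9]
46. n16.ok = 19  [S.off * -1 + 31]
47. n21.lim = 1  [terminal]
48. n15.pre = 14  [14]
49. n15.sig = true  [true]
50. n15.key = false  [S.tag == false]
51. n22.lim = -8  [terminal]
52. n0.tag = false  [S₀.val > 28]
53. n0.ok = 20  [S₀.val - 8]

true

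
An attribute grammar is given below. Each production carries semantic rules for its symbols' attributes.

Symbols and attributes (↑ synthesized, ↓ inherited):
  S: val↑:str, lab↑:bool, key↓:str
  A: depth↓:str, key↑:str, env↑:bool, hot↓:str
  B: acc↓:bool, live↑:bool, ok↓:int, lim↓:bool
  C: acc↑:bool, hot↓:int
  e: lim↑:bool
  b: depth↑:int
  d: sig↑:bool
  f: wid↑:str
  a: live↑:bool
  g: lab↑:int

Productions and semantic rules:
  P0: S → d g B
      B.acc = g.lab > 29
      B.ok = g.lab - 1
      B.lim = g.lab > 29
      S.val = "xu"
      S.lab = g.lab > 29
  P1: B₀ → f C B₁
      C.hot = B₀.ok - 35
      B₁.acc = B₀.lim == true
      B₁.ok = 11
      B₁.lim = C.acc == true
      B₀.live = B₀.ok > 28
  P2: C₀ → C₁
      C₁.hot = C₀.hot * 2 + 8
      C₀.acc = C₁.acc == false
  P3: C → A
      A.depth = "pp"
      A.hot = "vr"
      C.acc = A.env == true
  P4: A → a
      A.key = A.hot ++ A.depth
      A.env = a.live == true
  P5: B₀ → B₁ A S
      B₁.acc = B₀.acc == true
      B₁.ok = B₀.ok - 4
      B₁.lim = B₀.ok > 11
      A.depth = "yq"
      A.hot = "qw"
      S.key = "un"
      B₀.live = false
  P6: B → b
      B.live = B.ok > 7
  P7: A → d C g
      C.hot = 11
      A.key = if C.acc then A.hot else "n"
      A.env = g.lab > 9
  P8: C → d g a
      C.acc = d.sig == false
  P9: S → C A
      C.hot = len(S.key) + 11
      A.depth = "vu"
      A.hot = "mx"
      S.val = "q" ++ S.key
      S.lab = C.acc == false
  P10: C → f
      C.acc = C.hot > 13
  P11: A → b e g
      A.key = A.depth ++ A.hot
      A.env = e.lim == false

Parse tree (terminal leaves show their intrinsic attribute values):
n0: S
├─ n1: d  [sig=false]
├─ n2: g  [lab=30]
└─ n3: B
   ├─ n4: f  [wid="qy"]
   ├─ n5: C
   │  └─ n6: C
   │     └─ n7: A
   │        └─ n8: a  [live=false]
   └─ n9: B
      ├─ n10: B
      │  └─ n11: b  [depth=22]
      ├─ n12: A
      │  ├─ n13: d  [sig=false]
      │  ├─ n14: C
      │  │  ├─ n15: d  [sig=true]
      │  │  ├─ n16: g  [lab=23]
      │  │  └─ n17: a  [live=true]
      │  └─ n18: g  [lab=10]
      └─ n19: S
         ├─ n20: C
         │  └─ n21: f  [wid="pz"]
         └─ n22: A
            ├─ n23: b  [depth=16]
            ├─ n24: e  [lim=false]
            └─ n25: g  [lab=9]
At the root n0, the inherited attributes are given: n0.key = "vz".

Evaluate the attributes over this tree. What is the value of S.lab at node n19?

1. n0.key = "vz"  [given at root]
2. n1.sig = false  [terminal]
3. n2.lab = 30  [terminal]
4. n3.acc = true  [g.lab > 29]
5. n3.ok = 29  [g.lab - 1]
6. n3.lim = true  [g.lab > 29]
7. n4.wid = "qy"  [terminal]
8. n5.hot = -6  [B₀.ok - 35]
9. n6.hot = -4  [C₀.hot * 2 + 8]
10. n7.depth = "pp"  ["pp"]
11. n7.hot = "vr"  ["vr"]
12. n8.live = false  [terminal]
13. n7.key = "vrpp"  [A.hot ++ A.depth]
14. n7.env = false  [a.live == true]
15. n6.acc = false  [A.env == true]
16. n5.acc = true  [C₁.acc == false]
17. n9.acc = true  [B₀.lim == true]
18. n9.ok = 11  [11]
19. n9.lim = true  [C.acc == true]
20. n10.acc = true  [B₀.acc == true]
21. n10.ok = 7  [B₀.ok - 4]
22. n10.lim = false  [B₀.ok > 11]
23. n11.depth = 22  [terminal]
24. n10.live = false  [B.ok > 7]
25. n12.depth = "yq"  ["yq"]
26. n12.hot = "qw"  ["qw"]
27. n13.sig = false  [terminal]
28. n14.hot = 11  [11]
29. n15.sig = true  [terminal]
30. n16.lab = 23  [terminal]
31. n17.live = true  [terminal]
32. n14.acc = false  [d.sig == false]
33. n18.lab = 10  [terminal]
34. n12.key = "n"  [if C.acc then A.hot else "n"]
35. n12.env = true  [g.lab > 9]
36. n19.key = "un"  ["un"]
37. n20.hot = 13  [len(S.key) + 11]
38. n21.wid = "pz"  [terminal]
39. n20.acc = false  [C.hot > 13]
40. n22.depth = "vu"  ["vu"]
41. n22.hot = "mx"  ["mx"]
42. n23.depth = 16  [terminal]
43. n24.lim = false  [terminal]
44. n25.lab = 9  [terminal]
45. n22.key = "vumx"  [A.depth ++ A.hot]
46. n22.env = true  [e.lim == false]
47. n19.val = "qun"  ["q" ++ S.key]
48. n19.lab = true  [C.acc == false]
49. n9.live = false  [false]
50. n3.live = true  [B₀.ok > 28]
51. n0.val = "xu"  ["xu"]
52. n0.lab = true  [g.lab > 29]

true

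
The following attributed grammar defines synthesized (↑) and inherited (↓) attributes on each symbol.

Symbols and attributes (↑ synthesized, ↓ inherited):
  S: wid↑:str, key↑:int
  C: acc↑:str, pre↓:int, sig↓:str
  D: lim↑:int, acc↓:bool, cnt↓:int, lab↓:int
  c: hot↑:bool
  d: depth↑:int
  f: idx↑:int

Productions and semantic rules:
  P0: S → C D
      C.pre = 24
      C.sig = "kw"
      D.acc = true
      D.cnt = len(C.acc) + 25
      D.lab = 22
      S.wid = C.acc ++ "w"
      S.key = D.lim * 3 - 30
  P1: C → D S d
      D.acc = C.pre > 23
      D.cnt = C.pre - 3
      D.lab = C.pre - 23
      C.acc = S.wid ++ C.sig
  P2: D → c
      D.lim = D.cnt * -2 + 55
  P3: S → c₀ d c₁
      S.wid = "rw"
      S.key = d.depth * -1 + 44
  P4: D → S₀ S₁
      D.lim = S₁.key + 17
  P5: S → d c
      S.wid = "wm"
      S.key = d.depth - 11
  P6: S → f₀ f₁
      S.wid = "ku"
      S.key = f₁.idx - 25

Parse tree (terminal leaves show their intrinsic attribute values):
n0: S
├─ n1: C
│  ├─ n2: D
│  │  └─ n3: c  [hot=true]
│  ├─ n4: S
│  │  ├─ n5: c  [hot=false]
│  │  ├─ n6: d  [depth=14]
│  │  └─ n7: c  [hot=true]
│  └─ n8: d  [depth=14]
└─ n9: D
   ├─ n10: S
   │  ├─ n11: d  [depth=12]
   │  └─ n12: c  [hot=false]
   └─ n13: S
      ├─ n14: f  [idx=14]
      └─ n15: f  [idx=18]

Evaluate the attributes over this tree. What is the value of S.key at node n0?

0

1. n1.pre = 24  [24]
2. n1.sig = "kw"  ["kw"]
3. n2.acc = true  [C.pre > 23]
4. n2.cnt = 21  [C.pre - 3]
5. n2.lab = 1  [C.pre - 23]
6. n3.hot = true  [terminal]
7. n2.lim = 13  [D.cnt * -2 + 55]
8. n5.hot = false  [terminal]
9. n6.depth = 14  [terminal]
10. n7.hot = true  [terminal]
11. n4.wid = "rw"  ["rw"]
12. n4.key = 30  [d.depth * -1 + 44]
13. n8.depth = 14  [terminal]
14. n1.acc = "rwkw"  [S.wid ++ C.sig]
15. n9.acc = true  [true]
16. n9.cnt = 29  [len(C.acc) + 25]
17. n9.lab = 22  [22]
18. n11.depth = 12  [terminal]
19. n12.hot = false  [terminal]
20. n10.wid = "wm"  ["wm"]
21. n10.key = 1  [d.depth - 11]
22. n14.idx = 14  [terminal]
23. n15.idx = 18  [terminal]
24. n13.wid = "ku"  ["ku"]
25. n13.key = -7  [f₁.idx - 25]
26. n9.lim = 10  [S₁.key + 17]
27. n0.wid = "rwkww"  [C.acc ++ "w"]
28. n0.key = 0  [D.lim * 3 - 30]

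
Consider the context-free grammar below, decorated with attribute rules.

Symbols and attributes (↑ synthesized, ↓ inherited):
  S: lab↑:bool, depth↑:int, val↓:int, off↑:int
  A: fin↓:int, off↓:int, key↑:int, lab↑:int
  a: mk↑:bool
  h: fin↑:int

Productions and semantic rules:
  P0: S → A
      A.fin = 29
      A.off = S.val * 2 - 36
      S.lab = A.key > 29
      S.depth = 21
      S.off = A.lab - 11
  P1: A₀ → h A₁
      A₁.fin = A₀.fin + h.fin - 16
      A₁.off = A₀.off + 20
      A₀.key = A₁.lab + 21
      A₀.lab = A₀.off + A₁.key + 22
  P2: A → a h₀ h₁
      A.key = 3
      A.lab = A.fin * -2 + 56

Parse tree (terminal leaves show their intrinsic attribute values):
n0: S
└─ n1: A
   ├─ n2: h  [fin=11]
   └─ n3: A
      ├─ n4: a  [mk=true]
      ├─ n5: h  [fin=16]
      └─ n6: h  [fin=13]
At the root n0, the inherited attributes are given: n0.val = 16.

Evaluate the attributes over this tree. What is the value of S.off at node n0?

1. n0.val = 16  [given at root]
2. n1.fin = 29  [29]
3. n1.off = -4  [S.val * 2 - 36]
4. n2.fin = 11  [terminal]
5. n3.fin = 24  [A₀.fin + h.fin - 16]
6. n3.off = 16  [A₀.off + 20]
7. n4.mk = true  [terminal]
8. n5.fin = 16  [terminal]
9. n6.fin = 13  [terminal]
10. n3.key = 3  [3]
11. n3.lab = 8  [A.fin * -2 + 56]
12. n1.key = 29  [A₁.lab + 21]
13. n1.lab = 21  [A₀.off + A₁.key + 22]
14. n0.lab = false  [A.key > 29]
15. n0.depth = 21  [21]
16. n0.off = 10  [A.lab - 11]

10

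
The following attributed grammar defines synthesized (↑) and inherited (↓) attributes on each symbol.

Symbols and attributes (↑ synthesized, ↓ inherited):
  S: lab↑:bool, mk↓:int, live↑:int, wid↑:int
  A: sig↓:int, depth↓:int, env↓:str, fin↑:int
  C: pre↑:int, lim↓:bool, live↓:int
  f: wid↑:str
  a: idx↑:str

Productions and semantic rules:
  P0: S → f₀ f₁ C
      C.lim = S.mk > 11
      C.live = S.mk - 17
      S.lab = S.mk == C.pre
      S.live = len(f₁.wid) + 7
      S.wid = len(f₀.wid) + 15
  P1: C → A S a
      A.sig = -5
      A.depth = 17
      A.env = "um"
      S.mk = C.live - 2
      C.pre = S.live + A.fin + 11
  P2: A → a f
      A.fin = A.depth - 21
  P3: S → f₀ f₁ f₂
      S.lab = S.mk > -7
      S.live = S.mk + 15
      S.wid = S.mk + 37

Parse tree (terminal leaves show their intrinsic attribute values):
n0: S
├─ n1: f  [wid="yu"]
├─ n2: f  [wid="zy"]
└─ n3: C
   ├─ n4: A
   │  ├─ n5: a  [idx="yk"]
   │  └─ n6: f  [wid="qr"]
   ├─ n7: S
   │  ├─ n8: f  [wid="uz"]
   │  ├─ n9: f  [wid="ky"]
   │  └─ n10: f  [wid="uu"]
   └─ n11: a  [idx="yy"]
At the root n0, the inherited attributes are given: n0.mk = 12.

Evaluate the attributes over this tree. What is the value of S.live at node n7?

1. n0.mk = 12  [given at root]
2. n1.wid = "yu"  [terminal]
3. n2.wid = "zy"  [terminal]
4. n3.lim = true  [S.mk > 11]
5. n3.live = -5  [S.mk - 17]
6. n4.sig = -5  [-5]
7. n4.depth = 17  [17]
8. n4.env = "um"  ["um"]
9. n5.idx = "yk"  [terminal]
10. n6.wid = "qr"  [terminal]
11. n4.fin = -4  [A.depth - 21]
12. n7.mk = -7  [C.live - 2]
13. n8.wid = "uz"  [terminal]
14. n9.wid = "ky"  [terminal]
15. n10.wid = "uu"  [terminal]
16. n7.lab = false  [S.mk > -7]
17. n7.live = 8  [S.mk + 15]
18. n7.wid = 30  [S.mk + 37]
19. n11.idx = "yy"  [terminal]
20. n3.pre = 15  [S.live + A.fin + 11]
21. n0.lab = false  [S.mk == C.pre]
22. n0.live = 9  [len(f₁.wid) + 7]
23. n0.wid = 17  [len(f₀.wid) + 15]

8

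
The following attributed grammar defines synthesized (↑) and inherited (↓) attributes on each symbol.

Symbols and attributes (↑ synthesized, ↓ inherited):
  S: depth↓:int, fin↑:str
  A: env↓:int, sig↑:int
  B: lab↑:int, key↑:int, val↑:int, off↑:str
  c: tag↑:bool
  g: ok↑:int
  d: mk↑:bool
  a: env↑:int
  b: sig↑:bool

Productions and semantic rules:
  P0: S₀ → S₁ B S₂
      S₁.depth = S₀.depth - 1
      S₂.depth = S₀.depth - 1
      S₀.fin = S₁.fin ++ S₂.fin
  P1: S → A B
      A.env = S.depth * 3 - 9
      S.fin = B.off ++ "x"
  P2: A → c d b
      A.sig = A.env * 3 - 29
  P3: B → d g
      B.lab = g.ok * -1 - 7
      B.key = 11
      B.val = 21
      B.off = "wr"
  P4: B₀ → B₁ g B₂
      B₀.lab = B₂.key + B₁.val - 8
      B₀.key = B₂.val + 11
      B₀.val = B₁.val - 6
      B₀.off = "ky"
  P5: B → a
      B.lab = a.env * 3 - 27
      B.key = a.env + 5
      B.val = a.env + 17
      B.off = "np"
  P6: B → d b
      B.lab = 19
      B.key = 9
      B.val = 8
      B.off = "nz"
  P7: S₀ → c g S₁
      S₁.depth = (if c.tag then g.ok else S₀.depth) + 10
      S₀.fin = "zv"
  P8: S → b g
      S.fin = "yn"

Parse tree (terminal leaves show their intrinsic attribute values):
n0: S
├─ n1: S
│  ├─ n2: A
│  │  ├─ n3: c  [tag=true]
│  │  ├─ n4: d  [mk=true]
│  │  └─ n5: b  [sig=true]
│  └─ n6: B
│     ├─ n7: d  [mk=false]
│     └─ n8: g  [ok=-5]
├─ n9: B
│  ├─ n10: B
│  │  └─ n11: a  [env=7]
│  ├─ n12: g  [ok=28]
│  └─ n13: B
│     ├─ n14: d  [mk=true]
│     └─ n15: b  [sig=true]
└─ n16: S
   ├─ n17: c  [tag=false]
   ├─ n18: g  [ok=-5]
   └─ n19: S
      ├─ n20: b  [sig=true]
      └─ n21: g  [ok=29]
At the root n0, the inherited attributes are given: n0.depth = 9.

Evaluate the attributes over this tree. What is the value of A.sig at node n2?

16

1. n0.depth = 9  [given at root]
2. n1.depth = 8  [S₀.depth - 1]
3. n2.env = 15  [S.depth * 3 - 9]
4. n3.tag = true  [terminal]
5. n4.mk = true  [terminal]
6. n5.sig = true  [terminal]
7. n2.sig = 16  [A.env * 3 - 29]
8. n7.mk = false  [terminal]
9. n8.ok = -5  [terminal]
10. n6.lab = -2  [g.ok * -1 - 7]
11. n6.key = 11  [11]
12. n6.val = 21  [21]
13. n6.off = "wr"  ["wr"]
14. n1.fin = "wrx"  [B.off ++ "x"]
15. n11.env = 7  [terminal]
16. n10.lab = -6  [a.env * 3 - 27]
17. n10.key = 12  [a.env + 5]
18. n10.val = 24  [a.env + 17]
19. n10.off = "np"  ["np"]
20. n12.ok = 28  [terminal]
21. n14.mk = true  [terminal]
22. n15.sig = true  [terminal]
23. n13.lab = 19  [19]
24. n13.key = 9  [9]
25. n13.val = 8  [8]
26. n13.off = "nz"  ["nz"]
27. n9.lab = 25  [B₂.key + B₁.val - 8]
28. n9.key = 19  [B₂.val + 11]
29. n9.val = 18  [B₁.val - 6]
30. n9.off = "ky"  ["ky"]
31. n16.depth = 8  [S₀.depth - 1]
32. n17.tag = false  [terminal]
33. n18.ok = -5  [terminal]
34. n19.depth = 18  [(if c.tag then g.ok else S₀.depth) + 10]
35. n20.sig = true  [terminal]
36. n21.ok = 29  [terminal]
37. n19.fin = "yn"  ["yn"]
38. n16.fin = "zv"  ["zv"]
39. n0.fin = "wrxzv"  [S₁.fin ++ S₂.fin]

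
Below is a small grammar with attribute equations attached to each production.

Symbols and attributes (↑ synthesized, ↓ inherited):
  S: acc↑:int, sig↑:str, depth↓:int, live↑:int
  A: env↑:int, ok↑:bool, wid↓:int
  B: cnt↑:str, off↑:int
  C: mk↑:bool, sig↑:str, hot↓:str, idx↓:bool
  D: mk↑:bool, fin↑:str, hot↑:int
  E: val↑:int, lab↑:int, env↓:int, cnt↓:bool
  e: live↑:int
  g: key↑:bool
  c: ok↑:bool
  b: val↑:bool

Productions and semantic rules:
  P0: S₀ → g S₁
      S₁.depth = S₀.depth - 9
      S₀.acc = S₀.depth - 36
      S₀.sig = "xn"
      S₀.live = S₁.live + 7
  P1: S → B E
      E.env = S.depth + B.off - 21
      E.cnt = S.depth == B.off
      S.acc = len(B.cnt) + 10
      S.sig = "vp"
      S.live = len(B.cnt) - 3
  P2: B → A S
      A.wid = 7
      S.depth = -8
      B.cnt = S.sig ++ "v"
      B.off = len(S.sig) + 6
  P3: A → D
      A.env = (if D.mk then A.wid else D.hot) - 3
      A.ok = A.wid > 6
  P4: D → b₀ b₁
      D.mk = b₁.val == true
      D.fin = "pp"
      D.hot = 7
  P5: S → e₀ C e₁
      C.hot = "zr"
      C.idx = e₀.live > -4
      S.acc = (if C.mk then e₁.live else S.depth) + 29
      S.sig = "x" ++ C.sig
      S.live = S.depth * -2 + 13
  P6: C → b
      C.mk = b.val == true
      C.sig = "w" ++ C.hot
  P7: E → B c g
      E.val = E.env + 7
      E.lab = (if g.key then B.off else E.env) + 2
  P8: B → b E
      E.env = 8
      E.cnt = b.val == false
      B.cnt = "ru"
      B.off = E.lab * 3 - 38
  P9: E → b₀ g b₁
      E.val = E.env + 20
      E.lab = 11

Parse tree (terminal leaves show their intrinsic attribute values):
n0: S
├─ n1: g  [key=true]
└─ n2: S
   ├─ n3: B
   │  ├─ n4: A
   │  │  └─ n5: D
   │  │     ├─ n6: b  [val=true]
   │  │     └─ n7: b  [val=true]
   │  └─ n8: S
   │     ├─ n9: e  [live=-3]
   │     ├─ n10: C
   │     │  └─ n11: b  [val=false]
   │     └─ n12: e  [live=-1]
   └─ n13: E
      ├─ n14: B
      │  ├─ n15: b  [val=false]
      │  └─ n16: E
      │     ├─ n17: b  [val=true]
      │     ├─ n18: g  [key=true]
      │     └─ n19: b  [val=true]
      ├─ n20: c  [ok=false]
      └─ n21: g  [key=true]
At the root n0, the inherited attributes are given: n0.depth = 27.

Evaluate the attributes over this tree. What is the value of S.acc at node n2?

15

1. n0.depth = 27  [given at root]
2. n1.key = true  [terminal]
3. n2.depth = 18  [S₀.depth - 9]
4. n4.wid = 7  [7]
5. n6.val = true  [terminal]
6. n7.val = true  [terminal]
7. n5.mk = true  [b₁.val == true]
8. n5.fin = "pp"  ["pp"]
9. n5.hot = 7  [7]
10. n4.env = 4  [(if D.mk then A.wid else D.hot) - 3]
11. n4.ok = true  [A.wid > 6]
12. n8.depth = -8  [-8]
13. n9.live = -3  [terminal]
14. n10.hot = "zr"  ["zr"]
15. n10.idx = true  [e₀.live > -4]
16. n11.val = false  [terminal]
17. n10.mk = false  [b.val == true]
18. n10.sig = "wzr"  ["w" ++ C.hot]
19. n12.live = -1  [terminal]
20. n8.acc = 21  [(if C.mk then e₁.live else S.depth) + 29]
21. n8.sig = "xwzr"  ["x" ++ C.sig]
22. n8.live = 29  [S.depth * -2 + 13]
23. n3.cnt = "xwzrv"  [S.sig ++ "v"]
24. n3.off = 10  [len(S.sig) + 6]
25. n13.env = 7  [S.depth + B.off - 21]
26. n13.cnt = false  [S.depth == B.off]
27. n15.val = false  [terminal]
28. n16.env = 8  [8]
29. n16.cnt = true  [b.val == false]
30. n17.val = true  [terminal]
31. n18.key = true  [terminal]
32. n19.val = true  [terminal]
33. n16.val = 28  [E.env + 20]
34. n16.lab = 11  [11]
35. n14.cnt = "ru"  ["ru"]
36. n14.off = -5  [E.lab * 3 - 38]
37. n20.ok = false  [terminal]
38. n21.key = true  [terminal]
39. n13.val = 14  [E.env + 7]
40. n13.lab = -3  [(if g.key then B.off else E.env) + 2]
41. n2.acc = 15  [len(B.cnt) + 10]
42. n2.sig = "vp"  ["vp"]
43. n2.live = 2  [len(B.cnt) - 3]
44. n0.acc = -9  [S₀.depth - 36]
45. n0.sig = "xn"  ["xn"]
46. n0.live = 9  [S₁.live + 7]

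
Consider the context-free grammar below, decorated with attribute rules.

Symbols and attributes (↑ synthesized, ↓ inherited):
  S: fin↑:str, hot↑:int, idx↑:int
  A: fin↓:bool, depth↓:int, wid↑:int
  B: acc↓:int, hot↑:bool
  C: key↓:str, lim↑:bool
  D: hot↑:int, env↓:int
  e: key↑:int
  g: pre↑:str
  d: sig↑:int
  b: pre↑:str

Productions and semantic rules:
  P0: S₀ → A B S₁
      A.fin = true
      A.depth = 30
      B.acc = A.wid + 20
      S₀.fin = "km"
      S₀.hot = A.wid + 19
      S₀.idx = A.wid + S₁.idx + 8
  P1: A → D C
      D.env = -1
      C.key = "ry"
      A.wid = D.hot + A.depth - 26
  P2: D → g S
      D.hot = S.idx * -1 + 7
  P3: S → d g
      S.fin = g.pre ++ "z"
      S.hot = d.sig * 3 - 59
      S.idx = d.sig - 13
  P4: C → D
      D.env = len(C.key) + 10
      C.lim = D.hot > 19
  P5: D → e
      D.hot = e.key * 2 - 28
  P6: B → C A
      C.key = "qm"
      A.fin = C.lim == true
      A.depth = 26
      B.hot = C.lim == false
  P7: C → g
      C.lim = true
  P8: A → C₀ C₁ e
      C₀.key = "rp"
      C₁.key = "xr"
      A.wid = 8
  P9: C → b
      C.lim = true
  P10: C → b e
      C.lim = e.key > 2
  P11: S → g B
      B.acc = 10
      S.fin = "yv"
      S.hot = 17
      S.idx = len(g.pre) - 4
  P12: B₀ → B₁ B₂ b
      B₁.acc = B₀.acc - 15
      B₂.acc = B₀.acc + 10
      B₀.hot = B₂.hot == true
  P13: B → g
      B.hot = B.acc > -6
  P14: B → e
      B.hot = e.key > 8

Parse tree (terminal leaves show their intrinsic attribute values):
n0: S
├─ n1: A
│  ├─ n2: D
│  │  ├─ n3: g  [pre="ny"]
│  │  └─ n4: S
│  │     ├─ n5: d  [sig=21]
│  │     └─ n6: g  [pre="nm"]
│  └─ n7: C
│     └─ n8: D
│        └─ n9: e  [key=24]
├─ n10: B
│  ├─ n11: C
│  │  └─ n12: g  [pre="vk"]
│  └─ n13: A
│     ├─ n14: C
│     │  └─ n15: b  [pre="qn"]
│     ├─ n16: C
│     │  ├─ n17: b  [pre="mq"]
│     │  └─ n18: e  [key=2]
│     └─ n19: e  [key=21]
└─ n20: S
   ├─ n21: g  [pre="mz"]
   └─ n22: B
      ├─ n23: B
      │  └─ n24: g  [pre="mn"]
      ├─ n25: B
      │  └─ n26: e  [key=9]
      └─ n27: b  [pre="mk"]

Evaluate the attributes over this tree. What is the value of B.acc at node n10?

1. n1.fin = true  [true]
2. n1.depth = 30  [30]
3. n2.env = -1  [-1]
4. n3.pre = "ny"  [terminal]
5. n5.sig = 21  [terminal]
6. n6.pre = "nm"  [terminal]
7. n4.fin = "nmz"  [g.pre ++ "z"]
8. n4.hot = 4  [d.sig * 3 - 59]
9. n4.idx = 8  [d.sig - 13]
10. n2.hot = -1  [S.idx * -1 + 7]
11. n7.key = "ry"  ["ry"]
12. n8.env = 12  [len(C.key) + 10]
13. n9.key = 24  [terminal]
14. n8.hot = 20  [e.key * 2 - 28]
15. n7.lim = true  [D.hot > 19]
16. n1.wid = 3  [D.hot + A.depth - 26]
17. n10.acc = 23  [A.wid + 20]
18. n11.key = "qm"  ["qm"]
19. n12.pre = "vk"  [terminal]
20. n11.lim = true  [true]
21. n13.fin = true  [C.lim == true]
22. n13.depth = 26  [26]
23. n14.key = "rp"  ["rp"]
24. n15.pre = "qn"  [terminal]
25. n14.lim = true  [true]
26. n16.key = "xr"  ["xr"]
27. n17.pre = "mq"  [terminal]
28. n18.key = 2  [terminal]
29. n16.lim = false  [e.key > 2]
30. n19.key = 21  [terminal]
31. n13.wid = 8  [8]
32. n10.hot = false  [C.lim == false]
33. n21.pre = "mz"  [terminal]
34. n22.acc = 10  [10]
35. n23.acc = -5  [B₀.acc - 15]
36. n24.pre = "mn"  [terminal]
37. n23.hot = true  [B.acc > -6]
38. n25.acc = 20  [B₀.acc + 10]
39. n26.key = 9  [terminal]
40. n25.hot = true  [e.key > 8]
41. n27.pre = "mk"  [terminal]
42. n22.hot = true  [B₂.hot == true]
43. n20.fin = "yv"  ["yv"]
44. n20.hot = 17  [17]
45. n20.idx = -2  [len(g.pre) - 4]
46. n0.fin = "km"  ["km"]
47. n0.hot = 22  [A.wid + 19]
48. n0.idx = 9  [A.wid + S₁.idx + 8]

23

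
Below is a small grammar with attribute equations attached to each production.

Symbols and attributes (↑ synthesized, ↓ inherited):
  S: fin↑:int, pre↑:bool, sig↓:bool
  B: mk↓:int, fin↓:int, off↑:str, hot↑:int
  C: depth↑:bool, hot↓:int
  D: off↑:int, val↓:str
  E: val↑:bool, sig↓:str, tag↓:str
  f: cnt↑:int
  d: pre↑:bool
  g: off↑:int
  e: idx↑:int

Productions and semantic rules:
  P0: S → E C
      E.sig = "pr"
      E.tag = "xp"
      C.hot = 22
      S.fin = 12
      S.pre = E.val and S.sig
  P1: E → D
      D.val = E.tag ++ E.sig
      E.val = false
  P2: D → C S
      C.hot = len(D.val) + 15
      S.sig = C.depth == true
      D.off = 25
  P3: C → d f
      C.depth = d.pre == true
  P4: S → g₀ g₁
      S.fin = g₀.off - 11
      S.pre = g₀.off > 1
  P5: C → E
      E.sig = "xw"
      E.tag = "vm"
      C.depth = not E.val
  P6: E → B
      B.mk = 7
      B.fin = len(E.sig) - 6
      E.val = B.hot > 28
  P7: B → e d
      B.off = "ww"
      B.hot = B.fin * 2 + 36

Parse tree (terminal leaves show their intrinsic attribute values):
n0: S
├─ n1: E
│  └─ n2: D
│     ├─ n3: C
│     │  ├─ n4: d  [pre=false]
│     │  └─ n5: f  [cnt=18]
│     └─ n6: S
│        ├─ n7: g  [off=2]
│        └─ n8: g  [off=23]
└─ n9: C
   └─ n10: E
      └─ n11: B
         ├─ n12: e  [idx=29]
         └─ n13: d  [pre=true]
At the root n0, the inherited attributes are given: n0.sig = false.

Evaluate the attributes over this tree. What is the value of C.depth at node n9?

1. n0.sig = false  [given at root]
2. n1.sig = "pr"  ["pr"]
3. n1.tag = "xp"  ["xp"]
4. n2.val = "xppr"  [E.tag ++ E.sig]
5. n3.hot = 19  [len(D.val) + 15]
6. n4.pre = false  [terminal]
7. n5.cnt = 18  [terminal]
8. n3.depth = false  [d.pre == true]
9. n6.sig = false  [C.depth == true]
10. n7.off = 2  [terminal]
11. n8.off = 23  [terminal]
12. n6.fin = -9  [g₀.off - 11]
13. n6.pre = true  [g₀.off > 1]
14. n2.off = 25  [25]
15. n1.val = false  [false]
16. n9.hot = 22  [22]
17. n10.sig = "xw"  ["xw"]
18. n10.tag = "vm"  ["vm"]
19. n11.mk = 7  [7]
20. n11.fin = -4  [len(E.sig) - 6]
21. n12.idx = 29  [terminal]
22. n13.pre = true  [terminal]
23. n11.off = "ww"  ["ww"]
24. n11.hot = 28  [B.fin * 2 + 36]
25. n10.val = false  [B.hot > 28]
26. n9.depth = true  [not E.val]
27. n0.fin = 12  [12]
28. n0.pre = false  [E.val and S.sig]

true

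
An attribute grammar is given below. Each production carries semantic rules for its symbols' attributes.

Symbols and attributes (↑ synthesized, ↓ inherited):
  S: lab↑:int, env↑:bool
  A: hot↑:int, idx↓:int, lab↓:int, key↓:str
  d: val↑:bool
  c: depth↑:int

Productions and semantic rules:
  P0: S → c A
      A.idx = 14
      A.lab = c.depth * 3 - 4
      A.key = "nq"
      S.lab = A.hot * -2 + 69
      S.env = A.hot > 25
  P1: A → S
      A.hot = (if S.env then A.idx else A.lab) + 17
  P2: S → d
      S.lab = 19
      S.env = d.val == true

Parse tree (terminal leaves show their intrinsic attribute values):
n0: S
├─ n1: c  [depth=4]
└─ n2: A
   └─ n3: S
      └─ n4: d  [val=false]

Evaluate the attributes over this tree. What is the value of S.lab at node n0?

19

1. n1.depth = 4  [terminal]
2. n2.idx = 14  [14]
3. n2.lab = 8  [c.depth * 3 - 4]
4. n2.key = "nq"  ["nq"]
5. n4.val = false  [terminal]
6. n3.lab = 19  [19]
7. n3.env = false  [d.val == true]
8. n2.hot = 25  [(if S.env then A.idx else A.lab) + 17]
9. n0.lab = 19  [A.hot * -2 + 69]
10. n0.env = false  [A.hot > 25]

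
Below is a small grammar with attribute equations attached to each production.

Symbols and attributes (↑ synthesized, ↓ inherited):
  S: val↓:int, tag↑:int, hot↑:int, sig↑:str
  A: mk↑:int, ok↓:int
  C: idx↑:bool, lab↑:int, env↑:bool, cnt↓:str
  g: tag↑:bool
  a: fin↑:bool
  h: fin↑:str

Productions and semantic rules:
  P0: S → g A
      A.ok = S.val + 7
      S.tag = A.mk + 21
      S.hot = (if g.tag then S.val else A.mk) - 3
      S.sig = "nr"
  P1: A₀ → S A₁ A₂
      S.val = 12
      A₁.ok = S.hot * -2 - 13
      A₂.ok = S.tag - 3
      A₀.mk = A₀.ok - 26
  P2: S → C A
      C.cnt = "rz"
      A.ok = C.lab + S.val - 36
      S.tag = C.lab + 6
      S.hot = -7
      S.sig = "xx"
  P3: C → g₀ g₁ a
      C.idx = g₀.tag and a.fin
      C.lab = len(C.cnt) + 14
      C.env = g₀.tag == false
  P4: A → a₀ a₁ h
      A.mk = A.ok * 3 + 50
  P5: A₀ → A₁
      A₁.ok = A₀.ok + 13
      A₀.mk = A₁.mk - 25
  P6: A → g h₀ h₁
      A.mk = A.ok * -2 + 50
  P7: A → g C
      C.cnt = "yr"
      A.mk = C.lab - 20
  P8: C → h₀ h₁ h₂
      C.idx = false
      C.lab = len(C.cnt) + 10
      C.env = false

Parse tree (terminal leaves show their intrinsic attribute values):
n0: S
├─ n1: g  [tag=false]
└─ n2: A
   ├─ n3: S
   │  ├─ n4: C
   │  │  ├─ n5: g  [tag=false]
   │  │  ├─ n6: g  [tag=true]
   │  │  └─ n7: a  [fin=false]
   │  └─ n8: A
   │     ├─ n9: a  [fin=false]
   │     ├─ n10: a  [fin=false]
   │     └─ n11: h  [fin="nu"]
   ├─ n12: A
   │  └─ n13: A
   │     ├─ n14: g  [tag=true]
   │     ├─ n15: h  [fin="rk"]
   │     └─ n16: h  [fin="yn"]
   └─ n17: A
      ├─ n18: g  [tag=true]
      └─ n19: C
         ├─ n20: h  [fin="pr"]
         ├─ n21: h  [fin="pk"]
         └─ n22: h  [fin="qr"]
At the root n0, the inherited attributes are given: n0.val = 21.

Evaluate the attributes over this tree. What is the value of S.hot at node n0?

-1

1. n0.val = 21  [given at root]
2. n1.tag = false  [terminal]
3. n2.ok = 28  [S.val + 7]
4. n3.val = 12  [12]
5. n4.cnt = "rz"  ["rz"]
6. n5.tag = false  [terminal]
7. n6.tag = true  [terminal]
8. n7.fin = false  [terminal]
9. n4.idx = false  [g₀.tag and a.fin]
10. n4.lab = 16  [len(C.cnt) + 14]
11. n4.env = true  [g₀.tag == false]
12. n8.ok = -8  [C.lab + S.val - 36]
13. n9.fin = false  [terminal]
14. n10.fin = false  [terminal]
15. n11.fin = "nu"  [terminal]
16. n8.mk = 26  [A.ok * 3 + 50]
17. n3.tag = 22  [C.lab + 6]
18. n3.hot = -7  [-7]
19. n3.sig = "xx"  ["xx"]
20. n12.ok = 1  [S.hot * -2 - 13]
21. n13.ok = 14  [A₀.ok + 13]
22. n14.tag = true  [terminal]
23. n15.fin = "rk"  [terminal]
24. n16.fin = "yn"  [terminal]
25. n13.mk = 22  [A.ok * -2 + 50]
26. n12.mk = -3  [A₁.mk - 25]
27. n17.ok = 19  [S.tag - 3]
28. n18.tag = true  [terminal]
29. n19.cnt = "yr"  ["yr"]
30. n20.fin = "pr"  [terminal]
31. n21.fin = "pk"  [terminal]
32. n22.fin = "qr"  [terminal]
33. n19.idx = false  [false]
34. n19.lab = 12  [len(C.cnt) + 10]
35. n19.env = false  [false]
36. n17.mk = -8  [C.lab - 20]
37. n2.mk = 2  [A₀.ok - 26]
38. n0.tag = 23  [A.mk + 21]
39. n0.hot = -1  [(if g.tag then S.val else A.mk) - 3]
40. n0.sig = "nr"  ["nr"]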